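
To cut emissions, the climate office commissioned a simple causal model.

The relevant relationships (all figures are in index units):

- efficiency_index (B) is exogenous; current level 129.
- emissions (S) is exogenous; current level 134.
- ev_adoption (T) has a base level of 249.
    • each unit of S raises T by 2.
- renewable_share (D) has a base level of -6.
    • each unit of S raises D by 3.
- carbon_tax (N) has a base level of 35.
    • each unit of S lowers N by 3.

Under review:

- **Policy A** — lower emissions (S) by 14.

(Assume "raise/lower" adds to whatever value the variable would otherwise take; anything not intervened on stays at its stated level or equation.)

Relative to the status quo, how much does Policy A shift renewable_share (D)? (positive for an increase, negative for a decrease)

Baseline:
  S = 134
  D = -6 + 3·134 = 396
Policy A (S − 14):
  S = 134 − 14 = 120
  D = -6 + 3·120 = 354
Change in D: 354 − 396 = -42

-42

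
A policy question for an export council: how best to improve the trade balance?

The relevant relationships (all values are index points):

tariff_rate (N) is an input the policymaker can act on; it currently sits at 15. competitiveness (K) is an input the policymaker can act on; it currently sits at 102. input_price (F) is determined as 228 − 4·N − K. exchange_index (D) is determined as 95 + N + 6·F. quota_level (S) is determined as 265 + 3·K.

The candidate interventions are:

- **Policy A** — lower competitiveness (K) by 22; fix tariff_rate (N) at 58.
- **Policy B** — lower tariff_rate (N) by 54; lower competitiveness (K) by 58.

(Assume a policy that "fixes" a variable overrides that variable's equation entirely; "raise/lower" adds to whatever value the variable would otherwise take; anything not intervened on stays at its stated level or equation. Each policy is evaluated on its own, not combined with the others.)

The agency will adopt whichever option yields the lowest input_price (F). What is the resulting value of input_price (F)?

-84

Policy A (K − 22, N := 58):
  N = 58
  K = 102 − 22 = 80
  F = 228 − 4·58 − 80 = -84
Policy B (N − 54, K − 58):
  N = 15 − 54 = -39
  K = 102 − 58 = 44
  F = 228 − 4·(-39) − 44 = 340
Comparing — Policy A: F=-84, Policy B: F=340. Lowest is -84 (Policy A).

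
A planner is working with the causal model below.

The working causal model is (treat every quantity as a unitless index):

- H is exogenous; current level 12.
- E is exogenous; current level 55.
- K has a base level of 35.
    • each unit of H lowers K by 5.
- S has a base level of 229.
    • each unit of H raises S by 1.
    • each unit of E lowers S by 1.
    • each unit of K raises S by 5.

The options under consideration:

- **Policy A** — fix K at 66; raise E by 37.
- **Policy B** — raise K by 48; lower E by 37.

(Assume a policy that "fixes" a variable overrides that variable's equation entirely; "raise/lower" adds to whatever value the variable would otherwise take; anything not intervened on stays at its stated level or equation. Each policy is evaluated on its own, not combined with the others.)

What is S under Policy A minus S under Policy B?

Policy A (K := 66, E + 37):
  H = 12
  E = 55 + 37 = 92
  K = 66
  S = 229 + 12 − 92 + 5·66 = 479
Policy B (K + 48, E − 37):
  H = 12
  E = 55 − 37 = 18
  K = 35 − 5·12 (+48 from intervention) = 23
  S = 229 + 12 − 18 + 5·23 = 338
S: 479 − 338 = 141

141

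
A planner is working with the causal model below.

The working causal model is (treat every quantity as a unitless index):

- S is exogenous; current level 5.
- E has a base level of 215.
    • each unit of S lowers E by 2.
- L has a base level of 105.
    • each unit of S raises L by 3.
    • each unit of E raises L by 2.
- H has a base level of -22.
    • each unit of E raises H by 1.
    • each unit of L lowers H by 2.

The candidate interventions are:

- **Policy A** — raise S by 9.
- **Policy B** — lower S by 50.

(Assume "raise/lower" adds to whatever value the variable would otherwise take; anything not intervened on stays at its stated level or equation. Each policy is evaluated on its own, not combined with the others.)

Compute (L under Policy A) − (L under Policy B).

-59

Policy A (S + 9):
  S = 5 + 9 = 14
  E = 215 − 2·14 = 187
  L = 105 + 3·14 + 2·187 = 521
Policy B (S − 50):
  S = 5 − 50 = -45
  E = 215 − 2·(-45) = 305
  L = 105 + 3·(-45) + 2·305 = 580
L: 521 − 580 = -59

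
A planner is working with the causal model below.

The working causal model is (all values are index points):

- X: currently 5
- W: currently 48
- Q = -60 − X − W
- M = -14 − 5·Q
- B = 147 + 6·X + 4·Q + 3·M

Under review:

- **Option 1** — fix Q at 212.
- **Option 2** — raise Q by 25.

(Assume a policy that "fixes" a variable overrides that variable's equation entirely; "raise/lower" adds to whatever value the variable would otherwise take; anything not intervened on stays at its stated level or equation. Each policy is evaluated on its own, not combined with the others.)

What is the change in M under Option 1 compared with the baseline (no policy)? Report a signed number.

Baseline:
  X = 5
  W = 48
  Q = -60 − 5 − 48 = -113
  M = -14 − 5·(-113) = 551
Option 1 (Q := 212):
  X = 5
  W = 48
  Q = 212
  M = -14 − 5·212 = -1074
Change in M: -1074 − 551 = -1625

-1625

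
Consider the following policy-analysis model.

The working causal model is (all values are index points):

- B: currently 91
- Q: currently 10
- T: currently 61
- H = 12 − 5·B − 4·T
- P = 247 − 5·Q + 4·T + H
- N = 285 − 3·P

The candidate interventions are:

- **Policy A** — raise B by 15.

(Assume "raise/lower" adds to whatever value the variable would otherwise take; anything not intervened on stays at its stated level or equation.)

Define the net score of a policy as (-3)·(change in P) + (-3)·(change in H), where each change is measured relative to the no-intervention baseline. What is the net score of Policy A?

Baseline:
  B = 91
  Q = 10
  T = 61
  H = 12 − 5·91 − 4·61 = -687
  P = 247 − 5·10 + 4·61 + (-687) = -246
Policy A (B + 15):
  B = 91 + 15 = 106
  Q = 10
  T = 61
  H = 12 − 5·106 − 4·61 = -762
  P = 247 − 5·10 + 4·61 + (-762) = -321
ΔP = -321 − (-246) = -75; ΔH = -762 − (-687) = -75
Score = (-3)·(-75) + (-3)·(-75) = 450

450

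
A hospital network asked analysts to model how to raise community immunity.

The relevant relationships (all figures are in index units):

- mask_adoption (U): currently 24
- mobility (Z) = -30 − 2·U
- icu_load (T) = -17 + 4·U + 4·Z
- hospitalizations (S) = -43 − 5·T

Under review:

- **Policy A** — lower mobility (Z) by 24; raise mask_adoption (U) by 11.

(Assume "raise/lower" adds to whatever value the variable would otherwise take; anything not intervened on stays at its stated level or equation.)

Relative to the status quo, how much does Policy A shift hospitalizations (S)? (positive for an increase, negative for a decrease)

Baseline:
  U = 24
  Z = -30 − 2·24 = -78
  T = -17 + 4·24 + 4·(-78) = -233
  S = -43 − 5·(-233) = 1122
Policy A (Z − 24, U + 11):
  U = 24 + 11 = 35
  Z = -30 − 2·35 (−24 from intervention) = -124
  T = -17 + 4·35 + 4·(-124) = -373
  S = -43 − 5·(-373) = 1822
Change in S: 1822 − 1122 = 700

700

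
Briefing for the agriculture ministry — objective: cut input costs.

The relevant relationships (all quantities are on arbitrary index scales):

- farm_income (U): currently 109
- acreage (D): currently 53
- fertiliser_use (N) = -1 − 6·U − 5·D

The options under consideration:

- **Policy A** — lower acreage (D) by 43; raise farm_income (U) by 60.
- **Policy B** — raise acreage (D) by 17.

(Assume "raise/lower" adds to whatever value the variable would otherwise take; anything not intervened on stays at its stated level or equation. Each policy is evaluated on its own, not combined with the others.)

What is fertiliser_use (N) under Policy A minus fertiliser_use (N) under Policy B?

Policy A (D − 43, U + 60):
  U = 109 + 60 = 169
  D = 53 − 43 = 10
  N = -1 − 6·169 − 5·10 = -1065
Policy B (D + 17):
  U = 109
  D = 53 + 17 = 70
  N = -1 − 6·109 − 5·70 = -1005
N: -1065 − (-1005) = -60

-60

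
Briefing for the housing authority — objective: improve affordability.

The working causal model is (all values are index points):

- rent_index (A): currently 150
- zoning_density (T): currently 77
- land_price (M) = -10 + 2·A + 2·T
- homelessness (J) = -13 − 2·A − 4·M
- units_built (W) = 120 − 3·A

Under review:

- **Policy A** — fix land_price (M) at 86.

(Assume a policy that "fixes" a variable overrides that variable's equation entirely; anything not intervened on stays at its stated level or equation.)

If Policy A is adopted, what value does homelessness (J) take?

-657

Policy A (M := 86):
  A = 150
  T = 77
  M = 86
  J = -13 − 2·150 − 4·86 = -657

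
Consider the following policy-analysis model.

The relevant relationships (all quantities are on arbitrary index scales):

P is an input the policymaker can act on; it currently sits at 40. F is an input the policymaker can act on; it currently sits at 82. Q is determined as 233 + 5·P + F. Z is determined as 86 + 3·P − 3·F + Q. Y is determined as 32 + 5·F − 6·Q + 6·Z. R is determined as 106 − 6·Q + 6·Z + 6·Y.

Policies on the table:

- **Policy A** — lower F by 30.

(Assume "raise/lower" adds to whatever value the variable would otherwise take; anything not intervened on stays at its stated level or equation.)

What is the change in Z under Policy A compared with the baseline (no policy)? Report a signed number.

Baseline:
  P = 40
  F = 82
  Q = 233 + 5·40 + 82 = 515
  Z = 86 + 3·40 − 3·82 + 515 = 475
Policy A (F − 30):
  P = 40
  F = 82 − 30 = 52
  Q = 233 + 5·40 + 52 = 485
  Z = 86 + 3·40 − 3·52 + 485 = 535
Change in Z: 535 − 475 = 60

60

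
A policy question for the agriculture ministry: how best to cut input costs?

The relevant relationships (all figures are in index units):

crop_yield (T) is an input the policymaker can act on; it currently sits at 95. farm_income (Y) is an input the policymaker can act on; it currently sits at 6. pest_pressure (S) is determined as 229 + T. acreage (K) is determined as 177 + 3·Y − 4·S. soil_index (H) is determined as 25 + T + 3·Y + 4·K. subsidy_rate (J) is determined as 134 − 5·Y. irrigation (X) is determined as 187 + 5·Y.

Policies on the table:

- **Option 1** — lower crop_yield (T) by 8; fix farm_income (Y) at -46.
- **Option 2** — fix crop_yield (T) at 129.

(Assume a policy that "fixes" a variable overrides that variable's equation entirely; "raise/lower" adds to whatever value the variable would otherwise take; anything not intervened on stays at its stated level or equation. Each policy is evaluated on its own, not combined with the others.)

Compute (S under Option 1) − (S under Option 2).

Option 1 (T − 8, Y := -46):
  T = 95 − 8 = 87
  S = 229 + 87 = 316
Option 2 (T := 129):
  T = 129
  S = 229 + 129 = 358
S: 316 − 358 = -42

-42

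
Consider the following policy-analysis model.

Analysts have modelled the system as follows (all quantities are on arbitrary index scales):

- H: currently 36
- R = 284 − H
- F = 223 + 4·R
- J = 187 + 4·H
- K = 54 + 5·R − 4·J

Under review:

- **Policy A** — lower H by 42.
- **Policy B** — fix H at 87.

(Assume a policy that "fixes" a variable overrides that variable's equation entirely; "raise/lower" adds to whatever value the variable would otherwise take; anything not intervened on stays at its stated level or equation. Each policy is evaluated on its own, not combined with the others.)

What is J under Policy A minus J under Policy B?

Policy A (H − 42):
  H = 36 − 42 = -6
  J = 187 + 4·(-6) = 163
Policy B (H := 87):
  H = 87
  J = 187 + 4·87 = 535
J: 163 − 535 = -372

-372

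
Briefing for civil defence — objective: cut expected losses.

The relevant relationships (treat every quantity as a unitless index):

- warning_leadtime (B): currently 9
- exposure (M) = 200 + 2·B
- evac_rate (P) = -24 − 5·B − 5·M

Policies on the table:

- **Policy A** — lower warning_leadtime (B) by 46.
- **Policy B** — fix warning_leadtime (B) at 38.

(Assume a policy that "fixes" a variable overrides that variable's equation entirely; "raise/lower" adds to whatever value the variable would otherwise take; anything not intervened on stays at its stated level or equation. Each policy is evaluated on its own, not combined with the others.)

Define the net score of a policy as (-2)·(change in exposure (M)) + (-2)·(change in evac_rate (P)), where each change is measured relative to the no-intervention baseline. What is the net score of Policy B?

Baseline:
  B = 9
  M = 200 + 2·9 = 218
  P = -24 − 5·9 − 5·218 = -1159
Policy B (B := 38):
  B = 38
  M = 200 + 2·38 = 276
  P = -24 − 5·38 − 5·276 = -1594
ΔM = 276 − 218 = 58; ΔP = -1594 − (-1159) = -435
Score = (-2)·58 + (-2)·(-435) = 754

754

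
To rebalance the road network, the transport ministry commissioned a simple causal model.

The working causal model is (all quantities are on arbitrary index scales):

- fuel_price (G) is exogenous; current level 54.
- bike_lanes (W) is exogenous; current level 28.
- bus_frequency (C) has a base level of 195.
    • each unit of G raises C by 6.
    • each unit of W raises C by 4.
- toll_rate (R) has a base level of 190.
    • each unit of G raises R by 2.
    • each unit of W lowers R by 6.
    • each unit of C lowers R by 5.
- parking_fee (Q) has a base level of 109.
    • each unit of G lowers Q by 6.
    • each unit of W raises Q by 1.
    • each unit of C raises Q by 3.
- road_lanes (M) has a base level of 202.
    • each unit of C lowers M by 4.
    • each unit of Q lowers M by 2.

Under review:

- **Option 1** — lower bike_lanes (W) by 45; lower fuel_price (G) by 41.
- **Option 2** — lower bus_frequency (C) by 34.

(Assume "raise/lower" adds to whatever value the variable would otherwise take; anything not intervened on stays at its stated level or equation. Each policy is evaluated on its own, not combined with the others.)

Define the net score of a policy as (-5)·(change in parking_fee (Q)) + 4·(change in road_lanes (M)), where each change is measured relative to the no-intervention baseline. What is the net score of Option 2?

1870

Baseline:
  G = 54
  W = 28
  C = 195 + 6·54 + 4·28 = 631
  Q = 109 − 6·54 + 28 + 3·631 = 1706
  M = 202 − 4·631 − 2·1706 = -5734
Option 2 (C − 34):
  G = 54
  W = 28
  C = 195 + 6·54 + 4·28 (−34 from intervention) = 597
  Q = 109 − 6·54 + 28 + 3·597 = 1604
  M = 202 − 4·597 − 2·1604 = -5394
ΔQ = 1604 − 1706 = -102; ΔM = -5394 − (-5734) = 340
Score = (-5)·(-102) + 4·340 = 1870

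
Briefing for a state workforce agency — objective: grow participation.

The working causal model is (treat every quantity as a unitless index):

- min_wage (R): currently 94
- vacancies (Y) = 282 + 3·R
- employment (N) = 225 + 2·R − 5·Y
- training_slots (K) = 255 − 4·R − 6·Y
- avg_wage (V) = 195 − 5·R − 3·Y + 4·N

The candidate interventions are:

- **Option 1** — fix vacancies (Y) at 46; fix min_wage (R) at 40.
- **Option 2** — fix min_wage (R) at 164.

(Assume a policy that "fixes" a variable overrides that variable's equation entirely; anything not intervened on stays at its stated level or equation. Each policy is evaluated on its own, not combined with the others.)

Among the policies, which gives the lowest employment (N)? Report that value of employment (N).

Option 1 (Y := 46, R := 40):
  R = 40
  Y = 46
  N = 225 + 2·40 − 5·46 = 75
Option 2 (R := 164):
  R = 164
  Y = 282 + 3·164 = 774
  N = 225 + 2·164 − 5·774 = -3317
Comparing — Option 1: N=75, Option 2: N=-3317. Lowest is -3317 (Option 2).

-3317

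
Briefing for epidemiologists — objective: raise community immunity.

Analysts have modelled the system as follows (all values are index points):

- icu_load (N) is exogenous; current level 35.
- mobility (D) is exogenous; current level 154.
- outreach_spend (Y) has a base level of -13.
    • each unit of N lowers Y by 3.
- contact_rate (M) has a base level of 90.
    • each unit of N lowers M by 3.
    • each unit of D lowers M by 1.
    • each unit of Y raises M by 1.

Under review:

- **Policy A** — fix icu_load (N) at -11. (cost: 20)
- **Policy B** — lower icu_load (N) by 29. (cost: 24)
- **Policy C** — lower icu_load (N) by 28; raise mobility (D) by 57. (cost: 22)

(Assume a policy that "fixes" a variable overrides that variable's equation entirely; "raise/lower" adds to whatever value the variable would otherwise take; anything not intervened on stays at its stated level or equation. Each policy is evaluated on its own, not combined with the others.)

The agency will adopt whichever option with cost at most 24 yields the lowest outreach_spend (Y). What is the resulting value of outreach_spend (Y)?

Policy A (N := -11):
  N = -11
  Y = -13 − 3·(-11) = 20
Policy B (N − 29):
  N = 35 − 29 = 6
  Y = -13 − 3·6 = -31
Policy C (N − 28, D + 57):
  N = 35 − 28 = 7
  Y = -13 − 3·7 = -34
Comparing — Policy A: Y=20, Policy B: Y=-31, Policy C: Y=-34. Lowest is -34 (Policy C).

-34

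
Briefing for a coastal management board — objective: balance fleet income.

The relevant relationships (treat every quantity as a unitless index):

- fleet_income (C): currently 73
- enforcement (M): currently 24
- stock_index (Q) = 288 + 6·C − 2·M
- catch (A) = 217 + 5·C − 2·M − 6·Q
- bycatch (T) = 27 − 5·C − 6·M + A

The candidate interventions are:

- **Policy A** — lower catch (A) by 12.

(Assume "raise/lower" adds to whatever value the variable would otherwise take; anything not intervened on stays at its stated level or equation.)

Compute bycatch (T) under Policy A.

-4028

Policy A (A − 12):
  C = 73
  M = 24
  Q = 288 + 6·73 − 2·24 = 678
  A = 217 + 5·73 − 2·24 − 6·678 (−12 from intervention) = -3546
  T = 27 − 5·73 − 6·24 + (-3546) = -4028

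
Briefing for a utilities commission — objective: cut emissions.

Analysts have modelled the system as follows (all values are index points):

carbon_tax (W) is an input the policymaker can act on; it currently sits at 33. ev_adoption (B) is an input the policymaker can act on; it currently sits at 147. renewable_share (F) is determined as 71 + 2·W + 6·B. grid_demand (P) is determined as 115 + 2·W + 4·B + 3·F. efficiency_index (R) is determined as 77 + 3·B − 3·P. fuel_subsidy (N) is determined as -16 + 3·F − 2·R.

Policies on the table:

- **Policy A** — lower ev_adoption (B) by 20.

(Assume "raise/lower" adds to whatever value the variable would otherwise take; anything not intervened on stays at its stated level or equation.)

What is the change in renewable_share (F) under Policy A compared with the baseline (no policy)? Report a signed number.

Baseline:
  W = 33
  B = 147
  F = 71 + 2·33 + 6·147 = 1019
Policy A (B − 20):
  W = 33
  B = 147 − 20 = 127
  F = 71 + 2·33 + 6·127 = 899
Change in F: 899 − 1019 = -120

-120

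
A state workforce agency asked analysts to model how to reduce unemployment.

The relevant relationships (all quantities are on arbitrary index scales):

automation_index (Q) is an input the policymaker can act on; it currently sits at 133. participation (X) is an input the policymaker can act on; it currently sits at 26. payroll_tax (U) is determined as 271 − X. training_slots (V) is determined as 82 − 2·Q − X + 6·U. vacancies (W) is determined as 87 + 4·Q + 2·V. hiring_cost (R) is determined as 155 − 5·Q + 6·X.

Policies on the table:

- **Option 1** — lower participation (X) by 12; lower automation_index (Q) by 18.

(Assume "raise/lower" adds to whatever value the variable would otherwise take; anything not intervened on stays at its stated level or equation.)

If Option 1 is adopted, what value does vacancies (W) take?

3307

Option 1 (X − 12, Q − 18):
  Q = 133 − 18 = 115
  X = 26 − 12 = 14
  U = 271 − 14 = 257
  V = 82 − 2·115 − 14 + 6·257 = 1380
  W = 87 + 4·115 + 2·1380 = 3307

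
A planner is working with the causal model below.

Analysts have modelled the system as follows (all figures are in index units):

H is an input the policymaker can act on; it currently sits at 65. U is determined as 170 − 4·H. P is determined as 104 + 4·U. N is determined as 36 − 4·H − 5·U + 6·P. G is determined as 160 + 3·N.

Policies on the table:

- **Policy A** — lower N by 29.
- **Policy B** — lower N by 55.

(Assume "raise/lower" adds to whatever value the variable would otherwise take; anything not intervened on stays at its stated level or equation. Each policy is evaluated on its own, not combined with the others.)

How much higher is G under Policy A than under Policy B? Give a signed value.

Policy A (N − 29):
  H = 65
  U = 170 − 4·65 = -90
  P = 104 + 4·(-90) = -256
  N = 36 − 4·65 − 5·(-90) + 6·(-256) (−29 from intervention) = -1339
  G = 160 + 3·(-1339) = -3857
Policy B (N − 55):
  H = 65
  U = 170 − 4·65 = -90
  P = 104 + 4·(-90) = -256
  N = 36 − 4·65 − 5·(-90) + 6·(-256) (−55 from intervention) = -1365
  G = 160 + 3·(-1365) = -3935
G: -3857 − (-3935) = 78

78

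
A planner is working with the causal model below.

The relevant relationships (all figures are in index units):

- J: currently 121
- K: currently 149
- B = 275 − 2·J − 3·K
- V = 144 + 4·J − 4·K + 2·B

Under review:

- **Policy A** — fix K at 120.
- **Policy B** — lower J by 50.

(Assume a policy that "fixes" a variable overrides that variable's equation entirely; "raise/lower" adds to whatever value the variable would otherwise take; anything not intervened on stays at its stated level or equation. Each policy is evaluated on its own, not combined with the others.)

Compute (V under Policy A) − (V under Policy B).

290

Policy A (K := 120):
  J = 121
  K = 120
  B = 275 − 2·121 − 3·120 = -327
  V = 144 + 4·121 − 4·120 + 2·(-327) = -506
Policy B (J − 50):
  J = 121 − 50 = 71
  K = 149
  B = 275 − 2·71 − 3·149 = -314
  V = 144 + 4·71 − 4·149 + 2·(-314) = -796
V: -506 − (-796) = 290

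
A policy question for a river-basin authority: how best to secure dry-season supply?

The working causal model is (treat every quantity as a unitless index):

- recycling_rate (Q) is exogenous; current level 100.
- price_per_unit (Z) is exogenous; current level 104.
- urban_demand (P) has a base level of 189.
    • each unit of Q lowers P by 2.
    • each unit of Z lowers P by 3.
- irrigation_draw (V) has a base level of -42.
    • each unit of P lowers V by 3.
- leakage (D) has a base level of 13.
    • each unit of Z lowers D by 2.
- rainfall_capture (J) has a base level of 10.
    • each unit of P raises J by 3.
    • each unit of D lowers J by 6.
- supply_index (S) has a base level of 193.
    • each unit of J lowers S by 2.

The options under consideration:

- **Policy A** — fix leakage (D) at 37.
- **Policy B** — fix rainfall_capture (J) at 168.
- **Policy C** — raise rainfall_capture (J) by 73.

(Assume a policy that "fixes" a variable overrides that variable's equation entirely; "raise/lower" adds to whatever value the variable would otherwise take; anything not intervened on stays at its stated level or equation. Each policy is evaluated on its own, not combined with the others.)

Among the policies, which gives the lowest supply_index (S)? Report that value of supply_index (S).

-375

Policy A (D := 37):
  Q = 100
  Z = 104
  P = 189 − 2·100 − 3·104 = -323
  D = 37
  J = 10 + 3·(-323) − 6·37 = -1181
  S = 193 − 2·(-1181) = 2555
Policy B (J := 168):
  Q = 100
  Z = 104
  P = 189 − 2·100 − 3·104 = -323
  D = 13 − 2·104 = -195
  J = 168
  S = 193 − 2·168 = -143
Policy C (J + 73):
  Q = 100
  Z = 104
  P = 189 − 2·100 − 3·104 = -323
  D = 13 − 2·104 = -195
  J = 10 + 3·(-323) − 6·(-195) (+73 from intervention) = 284
  S = 193 − 2·284 = -375
Comparing — Policy A: S=2555, Policy B: S=-143, Policy C: S=-375. Lowest is -375 (Policy C).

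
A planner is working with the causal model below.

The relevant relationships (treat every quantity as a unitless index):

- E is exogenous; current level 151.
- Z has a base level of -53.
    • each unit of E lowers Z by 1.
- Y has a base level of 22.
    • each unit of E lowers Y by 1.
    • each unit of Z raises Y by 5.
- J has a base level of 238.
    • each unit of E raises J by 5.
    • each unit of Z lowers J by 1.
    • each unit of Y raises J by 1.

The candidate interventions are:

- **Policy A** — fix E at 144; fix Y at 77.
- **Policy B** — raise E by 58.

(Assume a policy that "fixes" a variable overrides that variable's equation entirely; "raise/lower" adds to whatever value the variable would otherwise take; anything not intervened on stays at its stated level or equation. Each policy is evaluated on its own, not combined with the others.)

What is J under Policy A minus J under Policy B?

1184

Policy A (E := 144, Y := 77):
  E = 144
  Z = -53 − 144 = -197
  Y = 77
  J = 238 + 5·144 − (-197) + 77 = 1232
Policy B (E + 58):
  E = 151 + 58 = 209
  Z = -53 − 209 = -262
  Y = 22 − 209 + 5·(-262) = -1497
  J = 238 + 5·209 − (-262) + (-1497) = 48
J: 1232 − 48 = 1184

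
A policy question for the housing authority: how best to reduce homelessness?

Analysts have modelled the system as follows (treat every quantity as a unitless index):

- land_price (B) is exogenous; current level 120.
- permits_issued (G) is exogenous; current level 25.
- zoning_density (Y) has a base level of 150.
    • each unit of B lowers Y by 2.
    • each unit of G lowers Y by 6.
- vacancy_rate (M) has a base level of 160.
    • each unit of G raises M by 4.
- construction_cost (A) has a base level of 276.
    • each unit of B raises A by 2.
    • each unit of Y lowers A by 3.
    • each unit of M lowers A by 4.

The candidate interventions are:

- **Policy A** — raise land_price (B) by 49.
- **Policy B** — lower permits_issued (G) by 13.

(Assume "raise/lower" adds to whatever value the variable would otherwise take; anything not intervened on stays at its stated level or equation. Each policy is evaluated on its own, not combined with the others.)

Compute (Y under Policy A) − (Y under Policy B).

-176

Policy A (B + 49):
  B = 120 + 49 = 169
  G = 25
  Y = 150 − 2·169 − 6·25 = -338
Policy B (G − 13):
  B = 120
  G = 25 − 13 = 12
  Y = 150 − 2·120 − 6·12 = -162
Y: -338 − (-162) = -176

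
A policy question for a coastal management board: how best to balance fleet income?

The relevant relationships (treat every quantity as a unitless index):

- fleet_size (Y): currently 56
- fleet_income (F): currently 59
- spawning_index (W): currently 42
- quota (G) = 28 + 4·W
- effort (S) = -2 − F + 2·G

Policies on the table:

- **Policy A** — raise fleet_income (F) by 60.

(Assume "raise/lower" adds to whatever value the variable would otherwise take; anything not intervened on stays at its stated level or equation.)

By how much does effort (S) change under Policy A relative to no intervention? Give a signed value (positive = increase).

Baseline:
  F = 59
  W = 42
  G = 28 + 4·42 = 196
  S = -2 − 59 + 2·196 = 331
Policy A (F + 60):
  F = 59 + 60 = 119
  W = 42
  G = 28 + 4·42 = 196
  S = -2 − 119 + 2·196 = 271
Change in S: 271 − 331 = -60

-60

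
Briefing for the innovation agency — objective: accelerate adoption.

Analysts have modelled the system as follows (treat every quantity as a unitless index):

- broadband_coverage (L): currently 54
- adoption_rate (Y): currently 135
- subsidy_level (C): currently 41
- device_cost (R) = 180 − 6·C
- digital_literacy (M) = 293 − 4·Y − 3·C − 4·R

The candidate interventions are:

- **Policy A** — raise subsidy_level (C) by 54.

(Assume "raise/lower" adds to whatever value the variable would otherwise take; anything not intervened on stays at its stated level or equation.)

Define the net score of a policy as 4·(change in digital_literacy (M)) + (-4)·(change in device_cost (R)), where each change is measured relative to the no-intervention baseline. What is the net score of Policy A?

5832

Baseline:
  Y = 135
  C = 41
  R = 180 − 6·41 = -66
  M = 293 − 4·135 − 3·41 − 4·(-66) = -106
Policy A (C + 54):
  Y = 135
  C = 41 + 54 = 95
  R = 180 − 6·95 = -390
  M = 293 − 4·135 − 3·95 − 4·(-390) = 1028
ΔM = 1028 − (-106) = 1134; ΔR = -390 − (-66) = -324
Score = 4·1134 + (-4)·(-324) = 5832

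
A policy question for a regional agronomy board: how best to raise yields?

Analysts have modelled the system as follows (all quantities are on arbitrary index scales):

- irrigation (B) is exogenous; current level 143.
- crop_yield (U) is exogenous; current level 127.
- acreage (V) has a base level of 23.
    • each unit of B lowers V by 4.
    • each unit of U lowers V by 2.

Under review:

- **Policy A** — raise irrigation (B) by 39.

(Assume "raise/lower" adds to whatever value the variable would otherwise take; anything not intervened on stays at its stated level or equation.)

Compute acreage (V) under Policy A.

-959

Policy A (B + 39):
  B = 143 + 39 = 182
  U = 127
  V = 23 − 4·182 − 2·127 = -959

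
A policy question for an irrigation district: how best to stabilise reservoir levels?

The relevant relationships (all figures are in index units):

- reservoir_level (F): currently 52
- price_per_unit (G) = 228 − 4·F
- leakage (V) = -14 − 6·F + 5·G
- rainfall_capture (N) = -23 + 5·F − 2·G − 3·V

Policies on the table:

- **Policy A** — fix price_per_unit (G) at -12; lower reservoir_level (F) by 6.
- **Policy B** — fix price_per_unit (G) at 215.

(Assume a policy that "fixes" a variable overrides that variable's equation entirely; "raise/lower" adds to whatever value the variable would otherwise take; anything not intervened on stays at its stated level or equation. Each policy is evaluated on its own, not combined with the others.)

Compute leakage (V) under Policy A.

-350

Policy A (G := -12, F − 6):
  F = 52 − 6 = 46
  G = -12
  V = -14 − 6·46 + 5·(-12) = -350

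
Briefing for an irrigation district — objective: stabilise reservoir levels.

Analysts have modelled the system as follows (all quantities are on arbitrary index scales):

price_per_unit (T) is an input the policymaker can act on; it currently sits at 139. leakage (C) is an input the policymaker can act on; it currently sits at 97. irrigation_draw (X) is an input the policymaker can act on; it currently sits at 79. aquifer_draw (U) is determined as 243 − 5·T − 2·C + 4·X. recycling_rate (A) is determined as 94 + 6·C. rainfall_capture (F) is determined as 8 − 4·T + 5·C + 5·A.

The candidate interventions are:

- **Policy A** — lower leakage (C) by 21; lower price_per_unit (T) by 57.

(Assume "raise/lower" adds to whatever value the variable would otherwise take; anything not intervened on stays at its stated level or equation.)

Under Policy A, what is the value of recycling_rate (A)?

550

Policy A (C − 21, T − 57):
  C = 97 − 21 = 76
  A = 94 + 6·76 = 550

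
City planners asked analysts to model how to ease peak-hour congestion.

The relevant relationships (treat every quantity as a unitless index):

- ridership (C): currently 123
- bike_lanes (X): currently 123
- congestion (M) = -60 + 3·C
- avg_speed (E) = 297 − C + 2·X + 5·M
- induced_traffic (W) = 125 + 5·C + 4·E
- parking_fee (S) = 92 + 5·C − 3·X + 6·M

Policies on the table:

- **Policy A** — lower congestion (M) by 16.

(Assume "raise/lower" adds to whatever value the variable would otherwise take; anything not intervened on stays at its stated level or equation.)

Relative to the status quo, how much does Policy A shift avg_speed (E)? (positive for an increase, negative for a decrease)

Baseline:
  C = 123
  X = 123
  M = -60 + 3·123 = 309
  E = 297 − 123 + 2·123 + 5·309 = 1965
Policy A (M − 16):
  C = 123
  X = 123
  M = -60 + 3·123 (−16 from intervention) = 293
  E = 297 − 123 + 2·123 + 5·293 = 1885
Change in E: 1885 − 1965 = -80

-80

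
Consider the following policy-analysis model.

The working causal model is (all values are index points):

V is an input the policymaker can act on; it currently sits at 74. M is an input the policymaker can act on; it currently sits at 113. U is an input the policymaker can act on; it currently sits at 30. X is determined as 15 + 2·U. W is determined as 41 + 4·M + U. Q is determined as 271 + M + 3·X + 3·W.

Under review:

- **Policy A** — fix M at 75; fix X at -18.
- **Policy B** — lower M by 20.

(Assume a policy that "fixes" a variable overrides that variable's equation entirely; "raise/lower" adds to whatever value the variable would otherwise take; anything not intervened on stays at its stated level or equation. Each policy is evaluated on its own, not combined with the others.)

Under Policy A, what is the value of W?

Policy A (M := 75, X := -18):
  M = 75
  U = 30
  W = 41 + 4·75 + 30 = 371

371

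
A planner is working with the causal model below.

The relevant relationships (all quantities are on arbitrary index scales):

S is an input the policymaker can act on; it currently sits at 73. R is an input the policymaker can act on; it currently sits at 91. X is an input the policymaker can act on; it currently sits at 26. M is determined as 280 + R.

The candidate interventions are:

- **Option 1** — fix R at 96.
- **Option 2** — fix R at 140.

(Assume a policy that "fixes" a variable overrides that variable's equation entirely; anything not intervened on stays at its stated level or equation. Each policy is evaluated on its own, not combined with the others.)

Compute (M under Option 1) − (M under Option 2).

-44

Option 1 (R := 96):
  R = 96
  M = 280 + 96 = 376
Option 2 (R := 140):
  R = 140
  M = 280 + 140 = 420
M: 376 − 420 = -44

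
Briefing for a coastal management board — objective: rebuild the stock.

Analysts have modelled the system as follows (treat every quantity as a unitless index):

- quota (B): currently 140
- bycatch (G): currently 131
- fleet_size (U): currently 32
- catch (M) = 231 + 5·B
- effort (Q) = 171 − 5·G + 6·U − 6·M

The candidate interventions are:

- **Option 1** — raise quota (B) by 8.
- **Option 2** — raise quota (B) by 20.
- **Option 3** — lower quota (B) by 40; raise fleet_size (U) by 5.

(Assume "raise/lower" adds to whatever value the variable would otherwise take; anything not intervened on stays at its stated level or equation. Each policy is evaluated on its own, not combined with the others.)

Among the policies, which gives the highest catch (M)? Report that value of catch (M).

1031

Option 1 (B + 8):
  B = 140 + 8 = 148
  M = 231 + 5·148 = 971
Option 2 (B + 20):
  B = 140 + 20 = 160
  M = 231 + 5·160 = 1031
Option 3 (B − 40, U + 5):
  B = 140 − 40 = 100
  M = 231 + 5·100 = 731
Comparing — Option 1: M=971, Option 2: M=1031, Option 3: M=731. Highest is 1031 (Option 2).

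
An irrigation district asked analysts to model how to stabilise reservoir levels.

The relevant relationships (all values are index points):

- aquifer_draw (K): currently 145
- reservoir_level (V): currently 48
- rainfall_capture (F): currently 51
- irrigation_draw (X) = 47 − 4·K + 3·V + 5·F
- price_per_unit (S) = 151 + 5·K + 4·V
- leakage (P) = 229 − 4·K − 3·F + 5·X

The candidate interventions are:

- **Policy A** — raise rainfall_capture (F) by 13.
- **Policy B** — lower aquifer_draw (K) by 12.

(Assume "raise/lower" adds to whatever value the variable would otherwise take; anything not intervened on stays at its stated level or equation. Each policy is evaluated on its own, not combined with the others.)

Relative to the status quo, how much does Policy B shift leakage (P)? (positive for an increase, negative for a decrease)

Baseline:
  K = 145
  V = 48
  F = 51
  X = 47 − 4·145 + 3·48 + 5·51 = -134
  P = 229 − 4·145 − 3·51 + 5·(-134) = -1174
Policy B (K − 12):
  K = 145 − 12 = 133
  V = 48
  F = 51
  X = 47 − 4·133 + 3·48 + 5·51 = -86
  P = 229 − 4·133 − 3·51 + 5·(-86) = -886
Change in P: -886 − (-1174) = 288

288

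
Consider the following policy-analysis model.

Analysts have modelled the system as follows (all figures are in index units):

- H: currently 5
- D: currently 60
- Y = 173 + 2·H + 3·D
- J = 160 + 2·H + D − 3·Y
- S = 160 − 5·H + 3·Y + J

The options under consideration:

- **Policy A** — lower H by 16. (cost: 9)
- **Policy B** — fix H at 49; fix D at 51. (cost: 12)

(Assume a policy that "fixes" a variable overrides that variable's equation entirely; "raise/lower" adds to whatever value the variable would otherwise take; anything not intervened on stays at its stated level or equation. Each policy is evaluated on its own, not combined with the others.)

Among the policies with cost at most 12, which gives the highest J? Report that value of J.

-795

Policy A (H − 16):
  H = 5 − 16 = -11
  D = 60
  Y = 173 + 2·(-11) + 3·60 = 331
  J = 160 + 2·(-11) + 60 − 3·331 = -795
Policy B (H := 49, D := 51):
  H = 49
  D = 51
  Y = 173 + 2·49 + 3·51 = 424
  J = 160 + 2·49 + 51 − 3·424 = -963
Comparing — Policy A: J=-795, Policy B: J=-963. Highest is -795 (Policy A).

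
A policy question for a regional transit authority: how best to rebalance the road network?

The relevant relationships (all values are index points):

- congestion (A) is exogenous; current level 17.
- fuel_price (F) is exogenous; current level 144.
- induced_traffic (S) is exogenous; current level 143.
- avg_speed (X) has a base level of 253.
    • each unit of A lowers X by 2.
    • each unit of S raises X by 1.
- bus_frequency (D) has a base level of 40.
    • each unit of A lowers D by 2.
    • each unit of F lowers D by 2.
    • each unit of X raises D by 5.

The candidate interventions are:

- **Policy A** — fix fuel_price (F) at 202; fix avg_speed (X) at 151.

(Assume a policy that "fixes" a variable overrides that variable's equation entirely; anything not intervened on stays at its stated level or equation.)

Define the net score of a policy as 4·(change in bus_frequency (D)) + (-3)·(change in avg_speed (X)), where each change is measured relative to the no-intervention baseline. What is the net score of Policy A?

-4051

Baseline:
  A = 17
  F = 144
  S = 143
  X = 253 − 2·17 + 143 = 362
  D = 40 − 2·17 − 2·144 + 5·362 = 1528
Policy A (F := 202, X := 151):
  A = 17
  F = 202
  S = 143
  X = 151
  D = 40 − 2·17 − 2·202 + 5·151 = 357
ΔD = 357 − 1528 = -1171; ΔX = 151 − 362 = -211
Score = 4·(-1171) + (-3)·(-211) = -4051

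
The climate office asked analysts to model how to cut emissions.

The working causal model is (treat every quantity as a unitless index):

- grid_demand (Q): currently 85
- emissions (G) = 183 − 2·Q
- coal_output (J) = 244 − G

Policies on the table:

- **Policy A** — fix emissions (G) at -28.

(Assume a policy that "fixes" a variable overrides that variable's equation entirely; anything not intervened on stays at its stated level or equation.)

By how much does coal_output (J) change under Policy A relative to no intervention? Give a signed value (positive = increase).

Baseline:
  Q = 85
  G = 183 − 2·85 = 13
  J = 244 − 13 = 231
Policy A (G := -28):
  Q = 85
  G = -28
  J = 244 − (-28) = 272
Change in J: 272 − 231 = 41

41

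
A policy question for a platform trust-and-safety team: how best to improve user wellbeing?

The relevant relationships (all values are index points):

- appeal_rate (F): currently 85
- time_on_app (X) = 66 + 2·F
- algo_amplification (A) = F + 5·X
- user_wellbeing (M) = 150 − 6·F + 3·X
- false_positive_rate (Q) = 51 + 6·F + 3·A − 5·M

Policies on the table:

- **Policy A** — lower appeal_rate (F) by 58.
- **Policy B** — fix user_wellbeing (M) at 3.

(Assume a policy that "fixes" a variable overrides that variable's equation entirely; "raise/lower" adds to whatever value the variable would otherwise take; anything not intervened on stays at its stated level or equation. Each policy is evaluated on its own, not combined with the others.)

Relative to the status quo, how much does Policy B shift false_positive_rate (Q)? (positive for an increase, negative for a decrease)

1725

Baseline:
  F = 85
  X = 66 + 2·85 = 236
  A = 0 + 85 + 5·236 = 1265
  M = 150 − 6·85 + 3·236 = 348
  Q = 51 + 6·85 + 3·1265 − 5·348 = 2616
Policy B (M := 3):
  F = 85
  X = 66 + 2·85 = 236
  A = 0 + 85 + 5·236 = 1265
  M = 3
  Q = 51 + 6·85 + 3·1265 − 5·3 = 4341
Change in Q: 4341 − 2616 = 1725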